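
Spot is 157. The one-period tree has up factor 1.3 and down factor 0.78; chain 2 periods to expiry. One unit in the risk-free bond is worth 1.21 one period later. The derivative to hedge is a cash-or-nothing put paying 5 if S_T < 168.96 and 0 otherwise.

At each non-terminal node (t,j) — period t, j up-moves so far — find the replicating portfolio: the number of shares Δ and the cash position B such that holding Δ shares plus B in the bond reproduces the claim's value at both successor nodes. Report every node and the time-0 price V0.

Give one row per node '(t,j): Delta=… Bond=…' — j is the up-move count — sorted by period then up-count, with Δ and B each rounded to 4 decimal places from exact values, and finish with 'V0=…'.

No-arbitrage ⇒ martingale measure with p* = (R−d)/(u−d) = 0.8269.
Payoff layer (t=2): V(2,0)=5.0000, V(2,1)=5.0000, V(2,2)=0.0000
  t=1,j=0: stock 122.4600 → up 159.1980 (V=5.0000), down 95.5188 (V=5.0000). Price 4.1322; hedge Δ=0.0000, bond B=4.1322.
  t=1,j=1: stock 204.1000 → up 265.3300 (V=0.0000), down 159.1980 (V=5.0000). Price 0.7152; hedge Δ=-0.0471, bond B=10.3306.
  t=0,j=0: stock 157.0000 → up 204.1000 (V=0.7152), down 122.4600 (V=4.1322). Price 1.0798; hedge Δ=-0.0419, bond B=7.6511.
Root portfolio cost Δ·157+B reproduces V0=1.0798.

(0,0): Delta=-0.0419 Bond=7.6511
(1,0): Delta=0.0000 Bond=4.1322
(1,1): Delta=-0.0471 Bond=10.3306
V0=1.0798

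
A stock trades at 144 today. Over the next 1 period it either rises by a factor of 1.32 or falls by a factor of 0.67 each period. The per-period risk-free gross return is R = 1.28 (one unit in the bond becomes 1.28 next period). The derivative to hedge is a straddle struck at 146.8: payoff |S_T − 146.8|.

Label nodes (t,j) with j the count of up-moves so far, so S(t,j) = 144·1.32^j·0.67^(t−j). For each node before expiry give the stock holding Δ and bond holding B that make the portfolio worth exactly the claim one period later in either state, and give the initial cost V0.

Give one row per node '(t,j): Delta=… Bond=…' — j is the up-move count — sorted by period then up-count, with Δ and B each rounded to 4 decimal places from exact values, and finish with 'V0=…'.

Under the risk-neutral measure, an up-move has probability p* = (R−d)/(u−d) = 0.9385 and values discount at R = 1.28.
Payoff layer (t=1): V(1,0)=50.3200, V(1,1)=43.2800
(0,0): S=144.0000. Δ = (V_up−V_dn)/(S_up−S_dn) = (43.2800−50.3200)/(190.0800−96.4800) = -0.0752. V = [p*·43.2800 + (1−p*)·50.3200]/1.28 = 34.1510. B = V − Δ·S = 44.9817.
Root portfolio cost Δ·144+B reproduces V0=34.1510.

(0,0): Delta=-0.0752 Bond=44.9817
V0=34.1510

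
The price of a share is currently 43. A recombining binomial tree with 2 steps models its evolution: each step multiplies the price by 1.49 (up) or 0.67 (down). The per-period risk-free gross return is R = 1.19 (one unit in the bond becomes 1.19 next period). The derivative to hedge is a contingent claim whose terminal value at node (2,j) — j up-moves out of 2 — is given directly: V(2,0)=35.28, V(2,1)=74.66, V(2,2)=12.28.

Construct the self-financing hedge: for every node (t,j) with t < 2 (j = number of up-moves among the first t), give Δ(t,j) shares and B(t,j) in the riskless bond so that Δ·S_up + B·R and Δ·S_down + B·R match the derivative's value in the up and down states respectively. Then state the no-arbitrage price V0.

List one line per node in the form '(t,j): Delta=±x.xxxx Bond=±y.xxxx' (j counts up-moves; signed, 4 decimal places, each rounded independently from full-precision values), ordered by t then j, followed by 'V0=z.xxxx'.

(0,0): Delta=-0.5994 Bond=57.0600
(1,0): Delta=1.6669 Bond=2.6081
(1,1): Delta=-1.1873 Bond=105.5706
V0=31.2855

Under the risk-neutral measure, an up-move has probability p* = (R−d)/(u−d) = 0.6341 and values discount at R = 1.19.
Payoff layer (t=2): V(2,0)=35.2800, V(2,1)=74.6600, V(2,2)=12.2800
  t=1,j=0: stock 28.8100 → up 42.9269 (V=74.6600), down 19.3027 (V=35.2800). Price 50.6325; hedge Δ=1.6669, bond B=2.6081.
  t=1,j=1: stock 64.0700 → up 95.4643 (V=12.2800), down 42.9269 (V=74.6600). Price 29.4974; hedge Δ=-1.1873, bond B=105.5706.
  t=0,j=0: stock 43.0000 → up 64.0700 (V=29.4974), down 28.8100 (V=50.6325). Price 31.2855; hedge Δ=-0.5994, bond B=57.0600.
The time-0 hedge costs 31.2855, which is the no-arbitrage price.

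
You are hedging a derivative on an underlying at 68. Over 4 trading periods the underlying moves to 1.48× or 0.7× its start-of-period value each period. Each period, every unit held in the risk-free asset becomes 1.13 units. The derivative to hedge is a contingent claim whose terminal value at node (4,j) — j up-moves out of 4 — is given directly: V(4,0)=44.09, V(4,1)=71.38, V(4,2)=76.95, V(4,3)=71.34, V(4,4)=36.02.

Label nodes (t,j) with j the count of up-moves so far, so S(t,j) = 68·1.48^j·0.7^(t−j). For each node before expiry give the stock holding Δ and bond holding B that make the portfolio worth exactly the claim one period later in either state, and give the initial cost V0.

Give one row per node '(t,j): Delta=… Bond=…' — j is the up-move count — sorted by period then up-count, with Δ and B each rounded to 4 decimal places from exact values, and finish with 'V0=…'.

Since d<R<u, set p* = (R−d)/(u−d) = 0.5513; price each node as the discounted p*-expectation of its children.
Terminal payoffs: V(4,0)=44.0900, V(4,1)=71.3800, V(4,2)=76.9500, V(4,3)=71.3400, V(4,4)=36.0200
Node (3,0) S=23.3240: V=(p*·71.3800+(1−p*)·44.0900)/1.13=52.3314; Δ=(71.3800−44.0900)/(34.5195−16.3268)=1.5001; B=V−Δ·S=17.3442
Node (3,1) S=49.3136: V=(p*·76.9500+(1−p*)·71.3800)/1.13=65.8855; Δ=(76.9500−71.3800)/(72.9841−34.5195)=0.1448; B=V−Δ·S=58.7445
Node (3,2) S=104.2630: V=(p*·71.3400+(1−p*)·76.9500)/1.13=65.3604; Δ=(71.3400−76.9500)/(154.3093−72.9841)=-0.0690; B=V−Δ·S=72.5528
Node (3,3) S=220.4419: V=(p*·36.0200+(1−p*)·71.3400)/1.13=45.9015; Δ=(36.0200−71.3400)/(326.2539−154.3093)=-0.2054; B=V−Δ·S=91.1836
Node (2,0) S=33.3200: V=(p*·65.8855+(1−p*)·52.3314)/1.13=52.9235; Δ=(65.8855−52.3314)/(49.3136−23.3240)=0.5215; B=V−Δ·S=35.5464
Node (2,1) S=70.4480: V=(p*·65.3604+(1−p*)·65.8855)/1.13=58.0496; Δ=(65.3604−65.8855)/(104.2630−49.3136)=-0.0096; B=V−Δ·S=58.7228
Node (2,2) S=148.9472: V=(p*·45.9015+(1−p*)·65.3604)/1.13=48.3479; Δ=(45.9015−65.3604)/(220.4419−104.2630)=-0.1675; B=V−Δ·S=73.2952
Node (1,0) S=47.6000: V=(p*·58.0496+(1−p*)·52.9235)/1.13=49.3358; Δ=(58.0496−52.9235)/(70.4480−33.3200)=0.1381; B=V−Δ·S=42.7638
Node (1,1) S=100.6400: V=(p*·48.3479+(1−p*)·58.0496)/1.13=46.6382; Δ=(48.3479−58.0496)/(148.9472−70.4480)=-0.1236; B=V−Δ·S=59.0764
Node (0,0) S=68.0000: V=(p*·46.6382+(1−p*)·49.3358)/1.13=42.3440; Δ=(46.6382−49.3358)/(100.6400−47.6000)=-0.0509; B=V−Δ·S=45.8023
Check: Δ(0,0)·S0 + B(0,0) = 42.3440 = V0.

(0,0): Delta=-0.0509 Bond=45.8023
(1,0): Delta=0.1381 Bond=42.7638
(1,1): Delta=-0.1236 Bond=59.0764
(2,0): Delta=0.5215 Bond=35.5464
(2,1): Delta=-0.0096 Bond=58.7228
(2,2): Delta=-0.1675 Bond=73.2952
(3,0): Delta=1.5001 Bond=17.3442
(3,1): Delta=0.1448 Bond=58.7445
(3,2): Delta=-0.0690 Bond=72.5528
(3,3): Delta=-0.2054 Bond=91.1836
V0=42.3440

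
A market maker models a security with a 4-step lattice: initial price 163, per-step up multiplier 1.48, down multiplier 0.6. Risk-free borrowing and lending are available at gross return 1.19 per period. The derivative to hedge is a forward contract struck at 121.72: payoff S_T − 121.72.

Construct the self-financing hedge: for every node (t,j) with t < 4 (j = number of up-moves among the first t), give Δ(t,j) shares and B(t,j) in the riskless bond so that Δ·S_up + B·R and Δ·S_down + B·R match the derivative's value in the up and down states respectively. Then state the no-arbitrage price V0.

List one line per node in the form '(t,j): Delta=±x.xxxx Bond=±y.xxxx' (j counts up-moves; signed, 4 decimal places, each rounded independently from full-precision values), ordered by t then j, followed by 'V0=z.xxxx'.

The replicating-portfolio and risk-neutral prices coincide; use p* = (1.19−0.6)/(1.48−0.6) = 0.6705 for the latter.
Terminal payoffs: V(4,0)=-100.5952, V(4,1)=-69.6122, V(4,2)=6.8127, V(4,3)=195.3273, V(4,4)=660.3299
(3,0): S=35.2080. Δ = (V_up−V_dn)/(S_up−S_dn) = (-69.6122−-100.5952)/(52.1078−21.1248) = 1.0000. V = [p*·-69.6122 + (1−p*)·-100.5952]/1.19 = -67.0777. B = V − Δ·S = -102.2857.
(3,1): S=86.8464. Δ = (V_up−V_dn)/(S_up−S_dn) = (6.8127−-69.6122)/(128.5327−52.1078) = 1.0000. V = [p*·6.8127 + (1−p*)·-69.6122]/1.19 = -15.4393. B = V − Δ·S = -102.2857.
(3,2): S=214.2211. Δ = (V_up−V_dn)/(S_up−S_dn) = (195.3273−6.8127)/(317.0473−128.5327) = 1.0000. V = [p*·195.3273 + (1−p*)·6.8127]/1.19 = 111.9354. B = V − Δ·S = -102.2857.
(3,3): S=528.4121. Δ = (V_up−V_dn)/(S_up−S_dn) = (660.3299−195.3273)/(782.0499−317.0473) = 1.0000. V = [p*·660.3299 + (1−p*)·195.3273]/1.19 = 426.1264. B = V − Δ·S = -102.2857.
(2,0): S=58.6800. Δ = (V_up−V_dn)/(S_up−S_dn) = (-15.4393−-67.0777)/(86.8464−35.2080) = 1.0000. V = [p*·-15.4393 + (1−p*)·-67.0777]/1.19 = -27.2744. B = V − Δ·S = -85.9544.
(2,1): S=144.7440. Δ = (V_up−V_dn)/(S_up−S_dn) = (111.9354−-15.4393)/(214.2211−86.8464) = 1.0000. V = [p*·111.9354 + (1−p*)·-15.4393]/1.19 = 58.7896. B = V − Δ·S = -85.9544.
(2,2): S=357.0352. Δ = (V_up−V_dn)/(S_up−S_dn) = (426.1264−111.9354)/(528.4121−214.2211) = 1.0000. V = [p*·426.1264 + (1−p*)·111.9354]/1.19 = 271.0808. B = V − Δ·S = -85.9544.
(1,0): S=97.8000. Δ = (V_up−V_dn)/(S_up−S_dn) = (58.7896−-27.2744)/(144.7440−58.6800) = 1.0000. V = [p*·58.7896 + (1−p*)·-27.2744]/1.19 = 25.5694. B = V − Δ·S = -72.2306.
(1,1): S=241.2400. Δ = (V_up−V_dn)/(S_up−S_dn) = (271.0808−58.7896)/(357.0352−144.7440) = 1.0000. V = [p*·271.0808 + (1−p*)·58.7896]/1.19 = 169.0094. B = V − Δ·S = -72.2306.
(0,0): S=163.0000. Δ = (V_up−V_dn)/(S_up−S_dn) = (169.0094−25.5694)/(241.2400−97.8000) = 1.0000. V = [p*·169.0094 + (1−p*)·25.5694]/1.19 = 102.3020. B = V − Δ·S = -60.6980.
Check: Δ(0,0)·S0 + B(0,0) = 102.3020 = V0.

(0,0): Delta=1.0000 Bond=-60.6980
(1,0): Delta=1.0000 Bond=-72.2306
(1,1): Delta=1.0000 Bond=-72.2306
(2,0): Delta=1.0000 Bond=-85.9544
(2,1): Delta=1.0000 Bond=-85.9544
(2,2): Delta=1.0000 Bond=-85.9544
(3,0): Delta=1.0000 Bond=-102.2857
(3,1): Delta=1.0000 Bond=-102.2857
(3,2): Delta=1.0000 Bond=-102.2857
(3,3): Delta=1.0000 Bond=-102.2857
V0=102.3020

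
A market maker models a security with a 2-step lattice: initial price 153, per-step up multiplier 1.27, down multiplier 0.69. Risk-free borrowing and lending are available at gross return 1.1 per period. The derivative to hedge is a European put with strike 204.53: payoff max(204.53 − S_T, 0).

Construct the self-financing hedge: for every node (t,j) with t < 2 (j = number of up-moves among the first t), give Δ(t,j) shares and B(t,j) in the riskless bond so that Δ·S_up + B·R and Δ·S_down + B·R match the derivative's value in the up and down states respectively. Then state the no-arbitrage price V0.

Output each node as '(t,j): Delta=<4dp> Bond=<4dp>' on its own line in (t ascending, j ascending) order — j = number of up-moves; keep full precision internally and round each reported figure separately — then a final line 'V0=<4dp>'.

(0,0): Delta=-0.6941 Bond=139.6732
(1,0): Delta=-1.0000 Bond=185.9364
(1,1): Delta=-0.6252 Bond=140.2496
V0=33.4788

Since d<R<u, set p* = (R−d)/(u−d) = 0.7069; price each node as the discounted p*-expectation of its children.
Terminal values V(2,·): V(2,0)=131.6867, V(2,1)=70.4561, V(2,2)=0.0000
(1,0): S=105.5700. Δ = (V_up−V_dn)/(S_up−S_dn) = (70.4561−131.6867)/(134.0739−72.8433) = -1.0000. V = [p*·70.4561 + (1−p*)·131.6867]/1.1 = 80.3664. B = V − Δ·S = 185.9364.
(1,1): S=194.3100. Δ = (V_up−V_dn)/(S_up−S_dn) = (0.0000−70.4561)/(246.7737−134.0739) = -0.6252. V = [p*·0.0000 + (1−p*)·70.4561]/1.1 = 18.7736. B = V − Δ·S = 140.2496.
(0,0): S=153.0000. Δ = (V_up−V_dn)/(S_up−S_dn) = (18.7736−80.3664)/(194.3100−105.5700) = -0.6941. V = [p*·18.7736 + (1−p*)·80.3664]/1.1 = 33.4788. B = V − Δ·S = 139.6732.
Root portfolio cost Δ·153+B reproduces V0=33.4788.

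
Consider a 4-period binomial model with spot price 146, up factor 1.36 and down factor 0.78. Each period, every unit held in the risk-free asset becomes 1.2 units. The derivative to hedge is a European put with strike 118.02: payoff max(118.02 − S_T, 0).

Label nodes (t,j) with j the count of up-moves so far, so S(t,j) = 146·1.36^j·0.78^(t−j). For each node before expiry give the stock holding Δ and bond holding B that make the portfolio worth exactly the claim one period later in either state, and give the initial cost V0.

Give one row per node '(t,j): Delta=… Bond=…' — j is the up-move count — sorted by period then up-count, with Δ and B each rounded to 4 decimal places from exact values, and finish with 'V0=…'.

(0,0): Delta=-0.0326 Bond=5.6428
(1,0): Delta=-0.1321 Bond=18.0966
(1,1): Delta=-0.0109 Bond=2.4570
(2,0): Delta=-0.4580 Bond=50.6647
(2,1): Delta=-0.0609 Bond=10.6878
(2,2): Delta=0.0000 Bond=0.0000
(3,0): Delta=-1.0000 Bond=98.3500
(3,1): Delta=-0.3396 Bond=46.4920
(3,2): Delta=0.0000 Bond=0.0000
(3,3): Delta=0.0000 Bond=0.0000
V0=0.8764

Risk-neutral probability p* = (R−d)/(u−d) = (1.2−0.78)/(1.36−0.78) = 0.7241.
Payoff layer (t=4): V(4,0)=63.9780, V(4,1)=23.7930, V(4,2)=0.0000, V(4,3)=0.0000, V(4,4)=0.0000
(3,0): S=69.2846. Δ = (V_up−V_dn)/(S_up−S_dn) = (23.7930−63.9780)/(94.2270−54.0420) = -1.0000. V = [p*·23.7930 + (1−p*)·63.9780]/1.2 = 29.0654. B = V − Δ·S = 98.3500.
(3,1): S=120.8039. Δ = (V_up−V_dn)/(S_up−S_dn) = (0.0000−23.7930)/(164.2933−94.2270) = -0.3396. V = [p*·0.0000 + (1−p*)·23.7930]/1.2 = 5.4696. B = V − Δ·S = 46.4920.
(3,2): S=210.6324. Δ = (V_up−V_dn)/(S_up−S_dn) = (0.0000−0.0000)/(286.4601−164.2933) = 0.0000. V = [p*·0.0000 + (1−p*)·0.0000]/1.2 = 0.0000. B = V − Δ·S = 0.0000.
(3,3): S=367.2566. Δ = (V_up−V_dn)/(S_up−S_dn) = (0.0000−0.0000)/(499.4689−286.4601) = 0.0000. V = [p*·0.0000 + (1−p*)·0.0000]/1.2 = 0.0000. B = V − Δ·S = 0.0000.
(2,0): S=88.8264. Δ = (V_up−V_dn)/(S_up−S_dn) = (5.4696−29.0654)/(120.8039−69.2846) = -0.4580. V = [p*·5.4696 + (1−p*)·29.0654]/1.2 = 9.9824. B = V − Δ·S = 50.6647.
(2,1): S=154.8768. Δ = (V_up−V_dn)/(S_up−S_dn) = (0.0000−5.4696)/(210.6324−120.8039) = -0.0609. V = [p*·0.0000 + (1−p*)·5.4696]/1.2 = 1.2574. B = V − Δ·S = 10.6878.
(2,2): S=270.0416. Δ = (V_up−V_dn)/(S_up−S_dn) = (0.0000−0.0000)/(367.2566−210.6324) = 0.0000. V = [p*·0.0000 + (1−p*)·0.0000]/1.2 = 0.0000. B = V − Δ·S = 0.0000.
(1,0): S=113.8800. Δ = (V_up−V_dn)/(S_up−S_dn) = (1.2574−9.9824)/(154.8768−88.8264) = -0.1321. V = [p*·1.2574 + (1−p*)·9.9824]/1.2 = 3.0536. B = V − Δ·S = 18.0966.
(1,1): S=198.5600. Δ = (V_up−V_dn)/(S_up−S_dn) = (0.0000−1.2574)/(270.0416−154.8768) = -0.0109. V = [p*·0.0000 + (1−p*)·1.2574]/1.2 = 0.2891. B = V − Δ·S = 2.4570.
(0,0): S=146.0000. Δ = (V_up−V_dn)/(S_up−S_dn) = (0.2891−3.0536)/(198.5600−113.8800) = -0.0326. V = [p*·0.2891 + (1−p*)·3.0536]/1.2 = 0.8764. B = V − Δ·S = 5.6428.
The time-0 hedge costs 0.8764, which is the no-arbitrage price.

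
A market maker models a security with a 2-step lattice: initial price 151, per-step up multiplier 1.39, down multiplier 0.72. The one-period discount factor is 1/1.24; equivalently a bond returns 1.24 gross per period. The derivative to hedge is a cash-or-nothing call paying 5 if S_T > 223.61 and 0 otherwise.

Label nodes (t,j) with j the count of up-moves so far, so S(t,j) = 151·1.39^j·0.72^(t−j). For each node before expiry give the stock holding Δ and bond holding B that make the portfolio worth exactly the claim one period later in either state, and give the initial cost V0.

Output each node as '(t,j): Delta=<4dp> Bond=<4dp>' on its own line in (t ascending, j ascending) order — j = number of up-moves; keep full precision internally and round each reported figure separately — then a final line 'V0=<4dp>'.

No-arbitrage ⇒ martingale measure with p* = (R−d)/(u−d) = 0.7761.
Terminal payoffs: V(2,0)=0.0000, V(2,1)=0.0000, V(2,2)=5.0000
  t=1,j=0: stock 108.7200 → up 151.1208 (V=0.0000), down 78.2784 (V=0.0000). Price 0.0000; hedge Δ=0.0000, bond B=0.0000.
  t=1,j=1: stock 209.8900 → up 291.7471 (V=5.0000), down 151.1208 (V=0.0000). Price 3.1295; hedge Δ=0.0356, bond B=-4.3332.
  t=0,j=0: stock 151.0000 → up 209.8900 (V=3.1295), down 108.7200 (V=0.0000). Price 1.9588; hedge Δ=0.0309, bond B=-2.7121.
Root portfolio cost Δ·151+B reproduces V0=1.9588.

(0,0): Delta=0.0309 Bond=-2.7121
(1,0): Delta=0.0000 Bond=0.0000
(1,1): Delta=0.0356 Bond=-4.3332
V0=1.9588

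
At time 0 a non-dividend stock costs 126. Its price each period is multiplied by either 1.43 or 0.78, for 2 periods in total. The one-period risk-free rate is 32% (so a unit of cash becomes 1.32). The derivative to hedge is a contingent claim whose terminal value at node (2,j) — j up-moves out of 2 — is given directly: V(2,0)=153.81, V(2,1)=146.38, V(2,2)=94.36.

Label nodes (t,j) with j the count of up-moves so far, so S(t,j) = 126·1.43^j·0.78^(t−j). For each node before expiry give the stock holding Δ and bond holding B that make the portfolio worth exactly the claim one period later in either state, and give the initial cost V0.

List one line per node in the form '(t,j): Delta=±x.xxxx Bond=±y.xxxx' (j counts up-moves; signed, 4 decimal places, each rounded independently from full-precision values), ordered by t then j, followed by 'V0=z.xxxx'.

(0,0): Delta=-0.4114 Bond=115.3617
(1,0): Delta=-0.1163 Bond=123.2773
(1,1): Delta=-0.4442 Bond=158.1848
V0=63.5272

Risk-neutral probability p* = (R−d)/(u−d) = (1.32−0.78)/(1.43−0.78) = 0.8308.
Payoff layer (t=2): V(2,0)=153.8100, V(2,1)=146.3800, V(2,2)=94.3600
Node (1,0) S=98.2800: V=(p*·146.3800+(1−p*)·153.8100)/1.32=111.8465; Δ=(146.3800−153.8100)/(140.5404−76.6584)=-0.1163; B=V−Δ·S=123.2773
Node (1,1) S=180.1800: V=(p*·94.3600+(1−p*)·146.3800)/1.32=78.1541; Δ=(94.3600−146.3800)/(257.6574−140.5404)=-0.4442; B=V−Δ·S=158.1848
Node (0,0) S=126.0000: V=(p*·78.1541+(1−p*)·111.8465)/1.32=63.5272; Δ=(78.1541−111.8465)/(180.1800−98.2800)=-0.4114; B=V−Δ·S=115.3617
Check: Δ(0,0)·S0 + B(0,0) = 63.5272 = V0.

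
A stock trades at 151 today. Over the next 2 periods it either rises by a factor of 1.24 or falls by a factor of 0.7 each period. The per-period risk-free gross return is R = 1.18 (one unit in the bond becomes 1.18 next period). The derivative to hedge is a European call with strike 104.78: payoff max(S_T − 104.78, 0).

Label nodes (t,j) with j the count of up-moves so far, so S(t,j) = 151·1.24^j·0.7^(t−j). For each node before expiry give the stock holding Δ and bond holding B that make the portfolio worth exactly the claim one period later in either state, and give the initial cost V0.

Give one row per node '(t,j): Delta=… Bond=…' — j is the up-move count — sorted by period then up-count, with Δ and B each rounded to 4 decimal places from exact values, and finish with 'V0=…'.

Risk-neutral probability p* = (R−d)/(u−d) = (1.18−0.7)/(1.24−0.7) = 0.8889.
Terminal payoffs: V(2,0)=0.0000, V(2,1)=26.2880, V(2,2)=127.3976
(1,0): S=105.7000. Δ = (V_up−V_dn)/(S_up−S_dn) = (26.2880−0.0000)/(131.0680−73.9900) = 0.4606. V = [p*·26.2880 + (1−p*)·0.0000]/1.18 = 19.8026. B = V − Δ·S = -28.8788.
(1,1): S=187.2400. Δ = (V_up−V_dn)/(S_up−S_dn) = (127.3976−26.2880)/(232.1776−131.0680) = 1.0000. V = [p*·127.3976 + (1−p*)·26.2880]/1.18 = 98.4434. B = V − Δ·S = -88.7966.
(0,0): S=151.0000. Δ = (V_up−V_dn)/(S_up−S_dn) = (98.4434−19.8026)/(187.2400−105.7000) = 0.9644. V = [p*·98.4434 + (1−p*)·19.8026]/1.18 = 76.0216. B = V − Δ·S = -69.6094.
Each (Δ,B) replicates both successor values, so the strategy is self-financing and V0 is arbitrage-free.

(0,0): Delta=0.9644 Bond=-69.6094
(1,0): Delta=0.4606 Bond=-28.8788
(1,1): Delta=1.0000 Bond=-88.7966
V0=76.0216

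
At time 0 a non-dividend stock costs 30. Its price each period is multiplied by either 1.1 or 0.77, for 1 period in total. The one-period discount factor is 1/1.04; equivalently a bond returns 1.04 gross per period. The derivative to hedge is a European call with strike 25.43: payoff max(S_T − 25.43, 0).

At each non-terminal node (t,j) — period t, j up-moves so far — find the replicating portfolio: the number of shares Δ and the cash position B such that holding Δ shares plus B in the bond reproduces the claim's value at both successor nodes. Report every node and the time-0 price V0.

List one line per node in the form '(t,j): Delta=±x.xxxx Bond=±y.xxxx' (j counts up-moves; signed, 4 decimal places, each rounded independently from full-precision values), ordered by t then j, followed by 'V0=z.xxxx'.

Since d<R<u, set p* = (R−d)/(u−d) = 0.8182; price each node as the discounted p*-expectation of its children.
Terminal values V(1,·): V(1,0)=0.0000, V(1,1)=7.5700
  t=0,j=0: stock 30.0000 → up 33.0000 (V=7.5700), down 23.1000 (V=0.0000). Price 5.9554; hedge Δ=0.7646, bond B=-16.9840.
Root portfolio cost Δ·30+B reproduces V0=5.9554.

(0,0): Delta=0.7646 Bond=-16.9840
V0=5.9554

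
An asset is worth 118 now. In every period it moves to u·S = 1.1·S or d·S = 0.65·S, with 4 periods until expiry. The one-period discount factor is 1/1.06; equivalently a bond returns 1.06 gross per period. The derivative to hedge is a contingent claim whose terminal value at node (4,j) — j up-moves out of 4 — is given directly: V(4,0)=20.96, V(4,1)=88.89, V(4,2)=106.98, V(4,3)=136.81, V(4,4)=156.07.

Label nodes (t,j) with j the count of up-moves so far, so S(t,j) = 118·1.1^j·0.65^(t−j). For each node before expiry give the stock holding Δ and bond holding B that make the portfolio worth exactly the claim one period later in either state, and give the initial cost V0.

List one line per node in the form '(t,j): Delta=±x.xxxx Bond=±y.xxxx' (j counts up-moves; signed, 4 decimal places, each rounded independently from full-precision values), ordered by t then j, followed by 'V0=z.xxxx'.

(0,0): Delta=0.3417 Bond=77.5283
(1,0): Delta=0.7279 Bond=52.5554
(1,1): Delta=0.3194 Bond=85.0702
(2,0): Delta=0.9470 Bond=44.7869
(2,1): Delta=0.7153 Bond=56.7743
(2,2): Delta=0.2966 Bond=93.4330
(3,0): Delta=4.6583 Bond=-72.7935
(3,1): Delta=0.7330 Bond=59.2075
(3,2): Delta=0.7143 Bond=60.2757
(3,3): Delta=0.2725 Bond=102.8208
V0=117.8464

Under the risk-neutral measure, an up-move has probability p* = (R−d)/(u−d) = 0.9111 and values discount at R = 1.06.
At expiry t=4: V(4,0)=20.9600, V(4,1)=88.8900, V(4,2)=106.9800, V(4,3)=136.8100, V(4,4)=156.0700
Node (3,0) S=32.4057: V=(p*·88.8900+(1−p*)·20.9600)/1.06=78.1621; Δ=(88.8900−20.9600)/(35.6463−21.0637)=4.6583; B=V−Δ·S=-72.7935
Node (3,1) S=54.8405: V=(p*·106.9800+(1−p*)·88.8900)/1.06=99.4075; Δ=(106.9800−88.8900)/(60.3246−35.6463)=0.7330; B=V−Δ·S=59.2075
Node (3,2) S=92.8070: V=(p*·136.8100+(1−p*)·106.9800)/1.06=126.5646; Δ=(136.8100−106.9800)/(102.0877−60.3246)=0.7143; B=V−Δ·S=60.2757
Node (3,3) S=157.0580: V=(p*·156.0700+(1−p*)·136.8100)/1.06=145.6208; Δ=(156.0700−136.8100)/(172.7638−102.0877)=0.2725; B=V−Δ·S=102.8208
Node (2,0) S=49.8550: V=(p*·99.4075+(1−p*)·78.1621)/1.06=91.9991; Δ=(99.4075−78.1621)/(54.8405−32.4058)=0.9470; B=V−Δ·S=44.7869
Node (2,1) S=84.3700: V=(p*·126.5646+(1−p*)·99.4075)/1.06=117.1232; Δ=(126.5646−99.4075)/(92.8070−54.8405)=0.7153; B=V−Δ·S=56.7743
Node (2,2) S=142.7800: V=(p*·145.6208+(1−p*)·126.5646)/1.06=135.7801; Δ=(145.6208−126.5646)/(157.0580−92.8070)=0.2966; B=V−Δ·S=93.4330
Node (1,0) S=76.7000: V=(p*·117.1232+(1−p*)·91.9991)/1.06=108.3868; Δ=(117.1232−91.9991)/(84.3700−49.8550)=0.7279; B=V−Δ·S=52.5554
Node (1,1) S=129.8000: V=(p*·135.7801+(1−p*)·117.1232)/1.06=126.5299; Δ=(135.7801−117.1232)/(142.7800−84.3700)=0.3194; B=V−Δ·S=85.0702
Node (0,0) S=118.0000: V=(p*·126.5299+(1−p*)·108.3868)/1.06=117.8464; Δ=(126.5299−108.3868)/(129.8000−76.7000)=0.3417; B=V−Δ·S=77.5283
Self-financing check: at every node Δ·S+B equals the discounted successor values.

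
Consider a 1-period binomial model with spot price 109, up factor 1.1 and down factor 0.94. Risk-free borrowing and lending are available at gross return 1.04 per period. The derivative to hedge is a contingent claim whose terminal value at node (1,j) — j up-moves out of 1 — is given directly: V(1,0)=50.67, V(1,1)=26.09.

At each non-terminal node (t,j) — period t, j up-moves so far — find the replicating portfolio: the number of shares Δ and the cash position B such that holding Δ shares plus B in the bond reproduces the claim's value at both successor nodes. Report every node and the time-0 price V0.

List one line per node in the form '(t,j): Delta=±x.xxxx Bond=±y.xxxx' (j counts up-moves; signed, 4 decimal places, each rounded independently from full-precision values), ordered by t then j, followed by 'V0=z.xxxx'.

(0,0): Delta=-1.4094 Bond=187.5745
V0=33.9495

Risk-neutral probability p* = (R−d)/(u−d) = (1.04−0.94)/(1.1−0.94) = 0.6250.
Payoff layer (t=1): V(1,0)=50.6700, V(1,1)=26.0900
  t=0,j=0: stock 109.0000 → up 119.9000 (V=26.0900), down 102.4600 (V=50.6700). Price 33.9495; hedge Δ=-1.4094, bond B=187.5745.
Each (Δ,B) replicates both successor values, so the strategy is self-financing and V0 is arbitrage-free.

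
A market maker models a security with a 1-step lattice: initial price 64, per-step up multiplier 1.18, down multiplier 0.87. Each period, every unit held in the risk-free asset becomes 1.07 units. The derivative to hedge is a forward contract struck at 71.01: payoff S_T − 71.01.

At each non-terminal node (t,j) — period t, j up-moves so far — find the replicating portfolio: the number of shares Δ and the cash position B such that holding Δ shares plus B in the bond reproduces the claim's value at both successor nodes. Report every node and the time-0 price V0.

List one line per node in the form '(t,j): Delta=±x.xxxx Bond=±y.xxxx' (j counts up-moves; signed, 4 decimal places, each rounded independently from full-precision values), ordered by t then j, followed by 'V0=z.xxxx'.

Since d<R<u, set p* = (R−d)/(u−d) = 0.6452; price each node as the discounted p*-expectation of its children.
Terminal values V(1,·): V(1,0)=-15.3300, V(1,1)=4.5100
Node (0,0) S=64.0000: V=(p*·4.5100+(1−p*)·-15.3300)/1.07=-2.3645; Δ=(4.5100−-15.3300)/(75.5200−55.6800)=1.0000; B=V−Δ·S=-66.3645
Check: Δ(0,0)·S0 + B(0,0) = -2.3645 = V0.

(0,0): Delta=1.0000 Bond=-66.3645
V0=-2.3645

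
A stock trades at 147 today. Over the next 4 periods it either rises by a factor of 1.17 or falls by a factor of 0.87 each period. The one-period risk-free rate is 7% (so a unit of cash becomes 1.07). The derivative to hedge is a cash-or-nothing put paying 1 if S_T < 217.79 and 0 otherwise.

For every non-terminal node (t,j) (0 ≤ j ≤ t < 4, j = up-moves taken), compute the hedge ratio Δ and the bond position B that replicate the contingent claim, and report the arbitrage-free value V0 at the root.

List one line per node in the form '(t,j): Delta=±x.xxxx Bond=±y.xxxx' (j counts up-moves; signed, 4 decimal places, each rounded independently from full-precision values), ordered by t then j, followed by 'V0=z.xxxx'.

The replicating-portfolio and risk-neutral prices coincide; use p* = (1.07−0.87)/(1.17−0.87) = 0.6667 for the latter.
Terminal payoffs: V(4,0)=1.0000, V(4,1)=1.0000, V(4,2)=1.0000, V(4,3)=1.0000, V(4,4)=0.0000
  t=3,j=0: stock 96.7999 → up 113.2559 (V=1.0000), down 84.2159 (V=1.0000). Price 0.9346; hedge Δ=0.0000, bond B=0.9346.
  t=3,j=1: stock 130.1792 → up 152.3097 (V=1.0000), down 113.2559 (V=1.0000). Price 0.9346; hedge Δ=0.0000, bond B=0.9346.
  t=3,j=2: stock 175.0686 → up 204.8303 (V=1.0000), down 152.3097 (V=1.0000). Price 0.9346; hedge Δ=0.0000, bond B=0.9346.
  t=3,j=3: stock 235.4371 → up 275.4614 (V=0.0000), down 204.8303 (V=1.0000). Price 0.3115; hedge Δ=-0.0142, bond B=3.6449.
  t=2,j=0: stock 111.2643 → up 130.1792 (V=0.9346), down 96.7999 (V=0.9346). Price 0.8734; hedge Δ=0.0000, bond B=0.8734.
  t=2,j=1: stock 149.6313 → up 175.0686 (V=0.9346), down 130.1792 (V=0.9346). Price 0.8734; hedge Δ=0.0000, bond B=0.8734.
  t=2,j=2: stock 201.2283 → up 235.4371 (V=0.3115), down 175.0686 (V=0.9346). Price 0.4852; hedge Δ=-0.0103, bond B=2.5621.
  t=1,j=0: stock 127.8900 → up 149.6313 (V=0.8734), down 111.2643 (V=0.8734). Price 0.8163; hedge Δ=0.0000, bond B=0.8163.
  t=1,j=1: stock 171.9900 → up 201.2283 (V=0.4852), down 149.6313 (V=0.8734). Price 0.5744; hedge Δ=-0.0075, bond B=1.8684.
  t=0,j=0: stock 147.0000 → up 171.9900 (V=0.5744), down 127.8900 (V=0.8163). Price 0.6122; hedge Δ=-0.0055, bond B=1.4184.
Root portfolio cost Δ·147+B reproduces V0=0.6122.

(0,0): Delta=-0.0055 Bond=1.4184
(1,0): Delta=0.0000 Bond=0.8163
(1,1): Delta=-0.0075 Bond=1.8684
(2,0): Delta=0.0000 Bond=0.8734
(2,1): Delta=0.0000 Bond=0.8734
(2,2): Delta=-0.0103 Bond=2.5621
(3,0): Delta=0.0000 Bond=0.9346
(3,1): Delta=0.0000 Bond=0.9346
(3,2): Delta=0.0000 Bond=0.9346
(3,3): Delta=-0.0142 Bond=3.6449
V0=0.6122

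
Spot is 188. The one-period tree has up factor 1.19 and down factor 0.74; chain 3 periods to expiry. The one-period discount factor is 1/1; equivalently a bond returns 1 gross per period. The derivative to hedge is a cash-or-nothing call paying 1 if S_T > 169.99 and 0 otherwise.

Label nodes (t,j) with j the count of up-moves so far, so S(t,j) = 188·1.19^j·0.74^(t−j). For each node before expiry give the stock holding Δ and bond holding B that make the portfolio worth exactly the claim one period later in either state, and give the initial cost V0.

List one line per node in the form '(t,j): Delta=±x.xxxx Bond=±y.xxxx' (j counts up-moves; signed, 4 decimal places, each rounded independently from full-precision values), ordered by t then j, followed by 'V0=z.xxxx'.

(0,0): Delta=0.0058 Bond=-0.4685
(1,0): Delta=0.0092 Bond=-0.9501
(1,1): Delta=0.0042 Bond=-0.1165
(2,0): Delta=0.0000 Bond=0.0000
(2,1): Delta=0.0134 Bond=-1.6444
(2,2): Delta=0.0000 Bond=1.0000
V0=0.6157

Risk-neutral probability p* = (R−d)/(u−d) = (1−0.74)/(1.19−0.74) = 0.5778.
Terminal values V(3,·): V(3,0)=0.0000, V(3,1)=0.0000, V(3,2)=1.0000, V(3,3)=1.0000
  t=2,j=0: stock 102.9488 → up 122.5091 (V=0.0000), down 76.1821 (V=0.0000). Price 0.0000; hedge Δ=0.0000, bond B=0.0000.
  t=2,j=1: stock 165.5528 → up 197.0078 (V=1.0000), down 122.5091 (V=0.0000). Price 0.5778; hedge Δ=0.0134, bond B=-1.6444.
  t=2,j=2: stock 266.2268 → up 316.8099 (V=1.0000), down 197.0078 (V=1.0000). Price 1.0000; hedge Δ=0.0000, bond B=1.0000.
  t=1,j=0: stock 139.1200 → up 165.5528 (V=0.5778), down 102.9488 (V=0.0000). Price 0.3338; hedge Δ=0.0092, bond B=-0.9501.
  t=1,j=1: stock 223.7200 → up 266.2268 (V=1.0000), down 165.5528 (V=0.5778). Price 0.8217; hedge Δ=0.0042, bond B=-0.1165.
  t=0,j=0: stock 188.0000 → up 223.7200 (V=0.8217), down 139.1200 (V=0.3338). Price 0.6157; hedge Δ=0.0058, bond B=-0.4685.
Each (Δ,B) replicates both successor values, so the strategy is self-financing and V0 is arbitrage-free.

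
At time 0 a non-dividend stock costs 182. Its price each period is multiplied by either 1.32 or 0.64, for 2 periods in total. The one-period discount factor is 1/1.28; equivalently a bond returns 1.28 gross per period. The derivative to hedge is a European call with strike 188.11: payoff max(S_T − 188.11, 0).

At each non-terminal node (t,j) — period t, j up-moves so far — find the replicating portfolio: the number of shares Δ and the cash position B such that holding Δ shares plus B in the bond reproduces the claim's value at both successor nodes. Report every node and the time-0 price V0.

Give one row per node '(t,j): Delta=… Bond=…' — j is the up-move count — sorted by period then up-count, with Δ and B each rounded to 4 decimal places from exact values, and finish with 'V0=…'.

(0,0): Delta=0.7665 Bond=-69.7485
(1,0): Delta=0.0000 Bond=0.0000
(1,1): Delta=0.7897 Bond=-94.8579
V0=69.7485

The replicating-portfolio and risk-neutral prices coincide; use p* = (1.28−0.64)/(1.32−0.64) = 0.9412 for the latter.
Payoff layer (t=2): V(2,0)=0.0000, V(2,1)=0.0000, V(2,2)=129.0068
(1,0): S=116.4800. Δ = (V_up−V_dn)/(S_up−S_dn) = (0.0000−0.0000)/(153.7536−74.5472) = 0.0000. V = [p*·0.0000 + (1−p*)·0.0000]/1.28 = 0.0000. B = V − Δ·S = 0.0000.
(1,1): S=240.2400. Δ = (V_up−V_dn)/(S_up−S_dn) = (129.0068−0.0000)/(317.1168−153.7536) = 0.7897. V = [p*·129.0068 + (1−p*)·0.0000]/1.28 = 94.8579. B = V − Δ·S = -94.8579.
(0,0): S=182.0000. Δ = (V_up−V_dn)/(S_up−S_dn) = (94.8579−0.0000)/(240.2400−116.4800) = 0.7665. V = [p*·94.8579 + (1−p*)·0.0000]/1.28 = 69.7485. B = V − Δ·S = -69.7485.
Each (Δ,B) replicates both successor values, so the strategy is self-financing and V0 is arbitrage-free.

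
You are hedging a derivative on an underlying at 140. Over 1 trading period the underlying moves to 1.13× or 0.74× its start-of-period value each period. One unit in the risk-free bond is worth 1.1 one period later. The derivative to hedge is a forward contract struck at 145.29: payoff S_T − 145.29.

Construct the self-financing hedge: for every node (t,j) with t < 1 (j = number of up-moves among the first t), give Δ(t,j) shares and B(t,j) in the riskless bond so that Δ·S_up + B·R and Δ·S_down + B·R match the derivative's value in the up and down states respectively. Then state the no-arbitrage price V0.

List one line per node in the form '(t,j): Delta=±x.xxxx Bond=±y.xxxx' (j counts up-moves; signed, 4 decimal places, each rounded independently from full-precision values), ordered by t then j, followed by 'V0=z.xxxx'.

(0,0): Delta=1.0000 Bond=-132.0818
V0=7.9182

Risk-neutral probability p* = (R−d)/(u−d) = (1.1−0.74)/(1.13−0.74) = 0.9231.
At expiry t=1: V(1,0)=-41.6900, V(1,1)=12.9100
(0,0): S=140.0000. Δ = (V_up−V_dn)/(S_up−S_dn) = (12.9100−-41.6900)/(158.2000−103.6000) = 1.0000. V = [p*·12.9100 + (1−p*)·-41.6900]/1.1 = 7.9182. B = V − Δ·S = -132.0818.
Self-financing check: at every node Δ·S+B equals the discounted successor values.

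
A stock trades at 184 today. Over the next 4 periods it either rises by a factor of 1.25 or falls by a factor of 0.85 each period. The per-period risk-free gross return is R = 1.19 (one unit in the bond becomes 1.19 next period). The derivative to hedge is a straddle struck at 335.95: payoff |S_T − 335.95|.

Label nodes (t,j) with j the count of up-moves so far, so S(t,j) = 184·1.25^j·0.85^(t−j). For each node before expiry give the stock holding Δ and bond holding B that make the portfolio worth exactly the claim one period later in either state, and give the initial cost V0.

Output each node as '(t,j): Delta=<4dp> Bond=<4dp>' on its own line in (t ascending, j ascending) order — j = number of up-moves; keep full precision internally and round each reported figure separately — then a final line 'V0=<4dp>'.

Under the risk-neutral measure, an up-move has probability p* = (R−d)/(u−d) = 0.8500 and values discount at R = 1.19.
Payoff layer (t=4): V(4,0)=239.9008, V(4,1)=194.7013, V(4,2)=128.2313, V(4,3)=30.4812, V(4,4)=113.2688
(3,0): S=112.9990. Δ = (V_up−V_dn)/(S_up−S_dn) = (194.7013−239.9008)/(141.2487−96.0491) = -1.0000. V = [p*·194.7013 + (1−p*)·239.9008]/1.19 = 169.3119. B = V − Δ·S = 282.3109.
(3,1): S=166.1750. Δ = (V_up−V_dn)/(S_up−S_dn) = (128.2313−194.7013)/(207.7187−141.2487) = -1.0000. V = [p*·128.2313 + (1−p*)·194.7013]/1.19 = 116.1359. B = V − Δ·S = 282.3109.
(3,2): S=244.3750. Δ = (V_up−V_dn)/(S_up−S_dn) = (30.4812−128.2313)/(305.4688−207.7188) = -1.0000. V = [p*·30.4812 + (1−p*)·128.2313]/1.19 = 37.9359. B = V − Δ·S = 282.3109.
(3,3): S=359.3750. Δ = (V_up−V_dn)/(S_up−S_dn) = (113.2688−30.4812)/(449.2188−305.4688) = 0.5759. V = [p*·113.2688 + (1−p*)·30.4812]/1.19 = 84.7484. B = V − Δ·S = -122.2203.
(2,0): S=132.9400. Δ = (V_up−V_dn)/(S_up−S_dn) = (116.1359−169.3119)/(166.1750−112.9990) = -1.0000. V = [p*·116.1359 + (1−p*)·169.3119]/1.19 = 104.2961. B = V − Δ·S = 237.2361.
(2,1): S=195.5000. Δ = (V_up−V_dn)/(S_up−S_dn) = (37.9359−116.1359)/(244.3750−166.1750) = -1.0000. V = [p*·37.9359 + (1−p*)·116.1359]/1.19 = 41.7361. B = V − Δ·S = 237.2361.
(2,2): S=287.5000. Δ = (V_up−V_dn)/(S_up−S_dn) = (84.7484−37.9359)/(359.3750−244.3750) = 0.4071. V = [p*·84.7484 + (1−p*)·37.9359]/1.19 = 65.3164. B = V − Δ·S = -51.7148.
(1,0): S=156.4000. Δ = (V_up−V_dn)/(S_up−S_dn) = (41.7361−104.2961)/(195.5000−132.9400) = -1.0000. V = [p*·41.7361 + (1−p*)·104.2961]/1.19 = 42.9580. B = V − Δ·S = 199.3580.
(1,1): S=230.0000. Δ = (V_up−V_dn)/(S_up−S_dn) = (65.3164−41.7361)/(287.5000−195.5000) = 0.2563. V = [p*·65.3164 + (1−p*)·41.7361]/1.19 = 51.9154. B = V − Δ·S = -7.0355.
(0,0): S=184.0000. Δ = (V_up−V_dn)/(S_up−S_dn) = (51.9154−42.9580)/(230.0000−156.4000) = 0.1217. V = [p*·51.9154 + (1−p*)·42.9580]/1.19 = 42.4973. B = V − Δ·S = 20.1038.
Root portfolio cost Δ·184+B reproduces V0=42.4973.

(0,0): Delta=0.1217 Bond=20.1038
(1,0): Delta=-1.0000 Bond=199.3580
(1,1): Delta=0.2563 Bond=-7.0355
(2,0): Delta=-1.0000 Bond=237.2361
(2,1): Delta=-1.0000 Bond=237.2361
(2,2): Delta=0.4071 Bond=-51.7148
(3,0): Delta=-1.0000 Bond=282.3109
(3,1): Delta=-1.0000 Bond=282.3109
(3,2): Delta=-1.0000 Bond=282.3109
(3,3): Delta=0.5759 Bond=-122.2203
V0=42.4973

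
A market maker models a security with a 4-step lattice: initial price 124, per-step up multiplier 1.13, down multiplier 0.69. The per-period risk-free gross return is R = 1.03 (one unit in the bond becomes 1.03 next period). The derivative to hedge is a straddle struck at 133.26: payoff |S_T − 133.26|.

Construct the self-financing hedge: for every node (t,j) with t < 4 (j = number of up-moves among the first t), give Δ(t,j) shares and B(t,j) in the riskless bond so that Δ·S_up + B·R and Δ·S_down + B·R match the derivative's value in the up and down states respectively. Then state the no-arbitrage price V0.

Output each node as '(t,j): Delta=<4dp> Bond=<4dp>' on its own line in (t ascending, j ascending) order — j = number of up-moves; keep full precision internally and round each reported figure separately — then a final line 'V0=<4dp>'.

(0,0): Delta=0.0667 Bond=29.7876
(1,0): Delta=-1.0000 Bond=121.9518
(1,1): Delta=0.2583 Bond=3.8369
(2,0): Delta=-1.0000 Bond=125.6103
(2,1): Delta=-1.0000 Bond=125.6103
(2,2): Delta=0.4843 Bond=-31.8298
(3,0): Delta=-1.0000 Bond=129.3786
(3,1): Delta=-1.0000 Bond=129.3786
(3,2): Delta=-1.0000 Bond=129.3786
(3,3): Delta=0.7509 Bond=-80.4798
V0=38.0638

No-arbitrage ⇒ martingale measure with p* = (R−d)/(u−d) = 0.7727.
Payoff layer (t=4): V(4,0)=105.1528, V(4,1)=87.2293, V(4,2)=57.8764, V(4,3)=9.8057, V(4,4)=68.9187
  t=3,j=0: stock 40.7351 → up 46.0307 (V=87.2293), down 28.1072 (V=105.1528). Price 88.6435; hedge Δ=-1.0000, bond B=129.3786.
  t=3,j=1: stock 66.7111 → up 75.3836 (V=57.8764), down 46.0307 (V=87.2293). Price 62.6675; hedge Δ=-1.0000, bond B=129.3786.
  t=3,j=2: stock 109.2516 → up 123.4543 (V=9.8057), down 75.3836 (V=57.8764). Price 20.1271; hedge Δ=-1.0000, bond B=129.3786.
  t=3,j=3: stock 178.9192 → up 202.1787 (V=68.9187), down 123.4543 (V=9.8057). Price 53.8679; hedge Δ=0.7509, bond B=-80.4798.
  t=2,j=0: stock 59.0364 → up 66.7111 (V=62.6675), down 40.7351 (V=88.6435). Price 66.5739; hedge Δ=-1.0000, bond B=125.6103.
  t=2,j=1: stock 96.6828 → up 109.2516 (V=20.1271), down 66.7111 (V=62.6675). Price 28.9275; hedge Δ=-1.0000, bond B=125.6103.
  t=2,j=2: stock 158.3356 → up 178.9192 (V=53.8679), down 109.2516 (V=20.1271). Price 44.8539; hedge Δ=0.4843, bond B=-31.8298.
  t=1,j=0: stock 85.5600 → up 96.6828 (V=28.9275), down 59.0364 (V=66.5739). Price 36.3918; hedge Δ=-1.0000, bond B=121.9518.
  t=1,j=1: stock 140.1200 → up 158.3356 (V=44.8539), down 96.6828 (V=28.9275). Price 40.0333; hedge Δ=0.2583, bond B=3.8369.
  t=0,j=0: stock 124.0000 → up 140.1200 (V=40.0333), down 85.5600 (V=36.3918). Price 38.0638; hedge Δ=0.0667, bond B=29.7876.
The time-0 hedge costs 38.0638, which is the no-arbitrage price.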